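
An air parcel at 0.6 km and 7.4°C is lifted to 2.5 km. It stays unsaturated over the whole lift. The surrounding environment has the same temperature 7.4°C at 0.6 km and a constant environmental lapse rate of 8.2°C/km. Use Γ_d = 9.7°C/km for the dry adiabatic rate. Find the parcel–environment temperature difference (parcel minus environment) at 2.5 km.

Parcel:
  600 → 2500 m (dry, 9.7°C/km): ΔT = -9.7 × 1.9 = -18.43°C → T = -11.03°C
Environment:
  600 → 2500 m (environment, 8.2°C/km): ΔT = -8.2 × 1.9 = -15.58°C → T = -8.18°C
T_parcel − T_env = -11.03 − (-8.18) = -2.85°C

-2.85°C (parcel cooler than environment)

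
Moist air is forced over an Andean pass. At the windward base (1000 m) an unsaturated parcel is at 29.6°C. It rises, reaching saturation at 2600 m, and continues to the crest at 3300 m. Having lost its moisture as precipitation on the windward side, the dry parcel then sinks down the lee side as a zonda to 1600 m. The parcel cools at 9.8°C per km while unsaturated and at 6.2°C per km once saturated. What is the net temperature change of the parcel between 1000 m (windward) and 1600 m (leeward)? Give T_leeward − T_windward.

-3.36°C

From 1000 m to 2600 m (dry): cools by 9.8 × 1.6 = 15.68°C, giving 13.92°C.
From 2600 m to 3300 m (saturated): cools by 6.2 × 0.7 = 4.34°C, giving 9.58°C.
From 3300 m to 1600 m (dry descent): warms by 9.8 × 1.7 = 16.66°C, giving 26.24°C.
Net change vs windward start: 26.24 − 29.6 = -3.36°C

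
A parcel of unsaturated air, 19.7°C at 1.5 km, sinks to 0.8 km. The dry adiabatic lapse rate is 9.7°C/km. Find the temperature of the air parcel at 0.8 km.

1500 → 800 m (dry adiabatic, 9.7°C/km): ΔT = +9.7 × 0.7 = +6.79°C → T = 26.49°C

26.49°C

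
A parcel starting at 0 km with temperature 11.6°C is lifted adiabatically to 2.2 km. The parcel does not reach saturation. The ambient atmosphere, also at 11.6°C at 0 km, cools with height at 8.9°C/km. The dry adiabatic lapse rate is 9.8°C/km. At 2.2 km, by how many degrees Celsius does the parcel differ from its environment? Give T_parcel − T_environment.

Parcel:
  0 → 2200 m (dry, 9.8°C/km): ΔT = -9.8 × 2.2 = -21.56°C → T = -9.96°C
Environment:
  0 → 2200 m (environment, 8.9°C/km): ΔT = -8.9 × 2.2 = -19.58°C → T = -7.98°C
T_parcel − T_env = -9.96 − (-7.98) = -1.98°C

-1.98°C (parcel cooler than environment)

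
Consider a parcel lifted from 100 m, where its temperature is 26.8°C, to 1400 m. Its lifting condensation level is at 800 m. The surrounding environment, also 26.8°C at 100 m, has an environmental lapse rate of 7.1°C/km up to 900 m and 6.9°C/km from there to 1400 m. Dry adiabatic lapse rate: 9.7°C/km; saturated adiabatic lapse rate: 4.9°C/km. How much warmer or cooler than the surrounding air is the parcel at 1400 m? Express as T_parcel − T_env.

-0.6°C (parcel cooler than environment)

Parcel:
  Dry to 800 m: -9.7 × 0.7 km = -6.79°C, so T = 20.01°C.
  Saturated to 1400 m: -4.9 × 0.6 km = -2.94°C, so T = 17.07°C.
Environment:
  Environment, lower layer to 900 m: -7.1 × 0.8 km = -5.68°C, so T = 21.12°C.
  Environment, upper layer to 1400 m: -6.9 × 0.5 km = -3.45°C, so T = 17.67°C.
T_parcel − T_env = 17.07 − 17.67 = -0.6°C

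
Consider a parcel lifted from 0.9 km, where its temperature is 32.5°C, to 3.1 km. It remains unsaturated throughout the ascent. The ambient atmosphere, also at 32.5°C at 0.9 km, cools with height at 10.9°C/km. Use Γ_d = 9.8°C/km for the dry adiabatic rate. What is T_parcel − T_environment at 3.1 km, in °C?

Parcel:
  900–3100 m, dry: Δz = 2.2 km ⇒ ΔT = -21.56°C; T = 10.94°C
Environment:
  900–3100 m, environment: Δz = 2.2 km ⇒ ΔT = -23.98°C; T = 8.52°C
T_parcel − T_env = 10.94 − 8.52 = +2.42°C

+2.42°C (parcel warmer than environment)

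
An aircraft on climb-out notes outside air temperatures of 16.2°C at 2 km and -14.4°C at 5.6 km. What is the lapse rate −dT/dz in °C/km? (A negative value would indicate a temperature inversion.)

Γ = −ΔT/Δz = (16.2 − (-14.4)) / (5600 − 2000) m
  = 30.6°C / 3.6 km = 8.5°C/km

8.5°C/km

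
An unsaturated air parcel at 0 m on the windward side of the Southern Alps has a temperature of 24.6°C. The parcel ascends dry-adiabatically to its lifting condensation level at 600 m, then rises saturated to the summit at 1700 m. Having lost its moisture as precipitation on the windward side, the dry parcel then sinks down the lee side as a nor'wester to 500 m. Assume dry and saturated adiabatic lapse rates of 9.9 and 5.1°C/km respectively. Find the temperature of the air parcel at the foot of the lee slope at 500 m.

24.93°C

0–600 m, dry: Δz = 0.6 km ⇒ ΔT = -5.94°C; T = 18.66°C
600–1700 m, saturated: Δz = 1.1 km ⇒ ΔT = -5.61°C; T = 13.05°C
1700–500 m, dry descent: Δz = 1.2 km ⇒ ΔT = +11.88°C; T = 24.93°C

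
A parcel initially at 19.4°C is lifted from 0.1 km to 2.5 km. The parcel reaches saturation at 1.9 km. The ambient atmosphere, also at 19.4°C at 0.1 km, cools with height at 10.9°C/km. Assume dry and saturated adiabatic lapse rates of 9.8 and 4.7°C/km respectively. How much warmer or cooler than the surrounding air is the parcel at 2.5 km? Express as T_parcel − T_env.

+5.7°C (parcel warmer than environment)

Parcel:
  Dry to 1900 m: -9.8 × 1.8 km = -17.64°C, so T = 1.76°C.
  Saturated to 2500 m: -4.7 × 0.6 km = -2.82°C, so T = -1.06°C.
Environment:
  Environment to 2500 m: -10.9 × 2.4 km = -26.16°C, so T = -6.76°C.
T_parcel − T_env = -1.06 − (-6.76) = +5.7°C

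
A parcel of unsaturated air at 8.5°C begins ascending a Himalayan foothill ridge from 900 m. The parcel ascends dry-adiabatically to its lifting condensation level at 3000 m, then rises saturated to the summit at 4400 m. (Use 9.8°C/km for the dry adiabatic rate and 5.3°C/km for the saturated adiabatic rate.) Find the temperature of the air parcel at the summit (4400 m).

-19.5°C

Dry to 3000 m: -9.8 × 2.1 km = -20.58°C, so T = -12.08°C.
Saturated to 4400 m: -5.3 × 1.4 km = -7.42°C, so T = -19.5°C.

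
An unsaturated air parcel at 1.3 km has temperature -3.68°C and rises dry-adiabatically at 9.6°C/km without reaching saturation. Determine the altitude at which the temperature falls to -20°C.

Height above start = (-3.68 − (-20)) / 9.6 = 1.7 km
Altitude = 1300 m + 1700 m = 3000 m

3 km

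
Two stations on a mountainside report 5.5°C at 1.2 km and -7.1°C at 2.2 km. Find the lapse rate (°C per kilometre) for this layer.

Γ = −ΔT/Δz = (5.5 − (-7.1)) / (2200 − 1200) m
  = 12.6°C / 1 km = 12.6°C/km

12.6°C/km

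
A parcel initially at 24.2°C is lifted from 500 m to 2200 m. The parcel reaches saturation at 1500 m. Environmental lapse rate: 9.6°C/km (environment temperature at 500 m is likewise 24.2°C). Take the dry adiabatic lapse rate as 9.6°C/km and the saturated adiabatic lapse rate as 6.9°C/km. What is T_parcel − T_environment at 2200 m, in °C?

+1.89°C (parcel warmer than environment)

Parcel:
  500–1500 m, dry: Δz = 1 km ⇒ ΔT = -9.6°C; T = 14.6°C
  1500–2200 m, saturated: Δz = 0.7 km ⇒ ΔT = -4.83°C; T = 9.77°C
Environment:
  500–2200 m, environment: Δz = 1.7 km ⇒ ΔT = -16.32°C; T = 7.88°C
T_parcel − T_env = 9.77 − 7.88 = +1.89°C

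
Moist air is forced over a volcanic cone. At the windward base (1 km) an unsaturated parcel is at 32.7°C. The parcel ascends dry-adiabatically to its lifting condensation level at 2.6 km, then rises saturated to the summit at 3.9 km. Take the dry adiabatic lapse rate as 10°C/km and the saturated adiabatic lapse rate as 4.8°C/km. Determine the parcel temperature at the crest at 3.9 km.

1000 → 2600 m (dry, 10°C/km): ΔT = -10 × 1.6 = -16°C → T = 16.7°C
2600 → 3900 m (saturated, 4.8°C/km): ΔT = -4.8 × 1.3 = -6.24°C → T = 10.46°C

10.46°C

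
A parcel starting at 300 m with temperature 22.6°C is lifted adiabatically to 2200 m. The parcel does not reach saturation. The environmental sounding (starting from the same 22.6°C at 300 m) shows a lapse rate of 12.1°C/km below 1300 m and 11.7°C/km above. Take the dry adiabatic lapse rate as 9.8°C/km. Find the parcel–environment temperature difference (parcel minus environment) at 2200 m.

+4.01°C (parcel warmer than environment)

Parcel:
  300 → 2200 m (dry, 9.8°C/km): ΔT = -9.8 × 1.9 = -18.62°C → T = 3.98°C
Environment:
  300 → 1300 m (environment, lower layer, 12.1°C/km): ΔT = -12.1 × 1 = -12.1°C → T = 10.5°C
  1300 → 2200 m (environment, upper layer, 11.7°C/km): ΔT = -11.7 × 0.9 = -10.53°C → T = -0.03°C
T_parcel − T_env = 3.98 − (-0.03) = +4.01°C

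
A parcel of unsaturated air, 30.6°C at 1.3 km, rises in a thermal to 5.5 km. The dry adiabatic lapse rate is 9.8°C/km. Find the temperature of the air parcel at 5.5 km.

Dry adiabatic to 5500 m: -9.8 × 4.2 km = -41.16°C, so T = -10.56°C.

-10.56°C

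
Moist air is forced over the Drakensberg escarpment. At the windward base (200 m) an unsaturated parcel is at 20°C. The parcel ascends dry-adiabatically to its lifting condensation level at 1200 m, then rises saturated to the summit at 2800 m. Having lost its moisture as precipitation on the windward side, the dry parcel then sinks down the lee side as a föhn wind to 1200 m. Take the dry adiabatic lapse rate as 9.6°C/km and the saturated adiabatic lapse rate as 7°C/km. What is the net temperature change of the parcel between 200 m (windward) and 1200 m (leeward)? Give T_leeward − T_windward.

-5.44°C

200 → 1200 m (dry, 9.6°C/km): ΔT = -9.6 × 1 = -9.6°C → T = 10.4°C
1200 → 2800 m (saturated, 7°C/km): ΔT = -7 × 1.6 = -11.2°C → T = -0.8°C
2800 → 1200 m (dry descent, 9.6°C/km): ΔT = +9.6 × 1.6 = +15.36°C → T = 14.56°C
Net change vs windward start: 14.56 − 20 = -5.44°C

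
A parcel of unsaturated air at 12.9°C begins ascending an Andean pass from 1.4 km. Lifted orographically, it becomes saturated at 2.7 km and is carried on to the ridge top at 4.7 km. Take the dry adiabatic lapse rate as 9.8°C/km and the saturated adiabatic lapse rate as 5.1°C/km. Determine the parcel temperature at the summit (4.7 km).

Dry to 2700 m: -9.8 × 1.3 km = -12.74°C, so T = 0.16°C.
Saturated to 4700 m: -5.1 × 2 km = -10.2°C, so T = -10.04°C.

-10.04°C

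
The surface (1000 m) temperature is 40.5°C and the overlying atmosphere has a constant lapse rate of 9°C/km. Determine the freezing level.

5500 m

Height above start = (40.5 − 0) / 9 = 4.5 km
Altitude = 1000 m + 4500 m = 5500 m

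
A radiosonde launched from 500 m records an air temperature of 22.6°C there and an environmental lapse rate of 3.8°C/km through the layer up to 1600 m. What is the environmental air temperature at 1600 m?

18.42°C

500 → 1600 m (environmental, 3.8°C/km): ΔT = -3.8 × 1.1 = -4.18°C → T = 18.42°C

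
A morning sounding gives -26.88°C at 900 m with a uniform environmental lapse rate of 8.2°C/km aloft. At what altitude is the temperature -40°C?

2500 m

Height above start = (-26.88 − (-40)) / 8.2 = 1.6 km
Altitude = 900 m + 1600 m = 2500 m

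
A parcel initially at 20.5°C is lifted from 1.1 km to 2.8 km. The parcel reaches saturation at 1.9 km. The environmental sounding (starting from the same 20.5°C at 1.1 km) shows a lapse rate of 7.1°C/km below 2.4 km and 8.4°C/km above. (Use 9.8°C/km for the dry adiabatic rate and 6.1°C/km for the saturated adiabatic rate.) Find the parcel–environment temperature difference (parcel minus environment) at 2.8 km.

-0.74°C (parcel cooler than environment)

Parcel:
  1100 → 1900 m (dry, 9.8°C/km): ΔT = -9.8 × 0.8 = -7.84°C → T = 12.66°C
  1900 → 2800 m (saturated, 6.1°C/km): ΔT = -6.1 × 0.9 = -5.49°C → T = 7.17°C
Environment:
  1100 → 2400 m (environment, lower layer, 7.1°C/km): ΔT = -7.1 × 1.3 = -9.23°C → T = 11.27°C
  2400 → 2800 m (environment, upper layer, 8.4°C/km): ΔT = -8.4 × 0.4 = -3.36°C → T = 7.91°C
T_parcel − T_env = 7.17 − 7.91 = -0.74°C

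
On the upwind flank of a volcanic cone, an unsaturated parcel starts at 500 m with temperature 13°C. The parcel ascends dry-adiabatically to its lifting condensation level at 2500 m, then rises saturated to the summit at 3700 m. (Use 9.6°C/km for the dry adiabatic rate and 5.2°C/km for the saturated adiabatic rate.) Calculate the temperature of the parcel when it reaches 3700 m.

-12.44°C

500–2500 m, dry: Δz = 2 km ⇒ ΔT = -19.2°C; T = -6.2°C
2500–3700 m, saturated: Δz = 1.2 km ⇒ ΔT = -6.24°C; T = -12.44°C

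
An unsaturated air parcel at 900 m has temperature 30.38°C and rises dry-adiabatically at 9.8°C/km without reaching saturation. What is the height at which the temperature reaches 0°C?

4000 m

Height above start = (30.38 − 0) / 9.8 = 3.1 km
Altitude = 900 m + 3100 m = 4000 m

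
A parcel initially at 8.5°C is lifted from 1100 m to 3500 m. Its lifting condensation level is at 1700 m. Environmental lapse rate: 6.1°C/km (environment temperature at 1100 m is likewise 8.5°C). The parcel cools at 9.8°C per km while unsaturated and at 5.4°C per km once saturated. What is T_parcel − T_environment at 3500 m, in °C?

-0.96°C (parcel cooler than environment)

Parcel:
  From 1100 m to 1700 m (dry): cools by 9.8 × 0.6 = 5.88°C, giving 2.62°C.
  From 1700 m to 3500 m (saturated): cools by 5.4 × 1.8 = 9.72°C, giving -7.1°C.
Environment:
  From 1100 m to 3500 m (environment): cools by 6.1 × 2.4 = 14.64°C, giving -6.14°C.
T_parcel − T_env = -7.1 − (-6.14) = -0.96°C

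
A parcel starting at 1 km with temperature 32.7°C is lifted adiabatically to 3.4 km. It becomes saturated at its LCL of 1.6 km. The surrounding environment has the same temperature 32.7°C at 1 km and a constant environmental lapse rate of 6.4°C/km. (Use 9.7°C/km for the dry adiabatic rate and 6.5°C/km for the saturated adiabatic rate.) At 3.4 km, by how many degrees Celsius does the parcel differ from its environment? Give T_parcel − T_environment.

-2.16°C (parcel cooler than environment)

Parcel:
  Dry to 1600 m: -9.7 × 0.6 km = -5.82°C, so T = 26.88°C.
  Saturated to 3400 m: -6.5 × 1.8 km = -11.7°C, so T = 15.18°C.
Environment:
  Environment to 3400 m: -6.4 × 2.4 km = -15.36°C, so T = 17.34°C.
T_parcel − T_env = 15.18 − 17.34 = -2.16°C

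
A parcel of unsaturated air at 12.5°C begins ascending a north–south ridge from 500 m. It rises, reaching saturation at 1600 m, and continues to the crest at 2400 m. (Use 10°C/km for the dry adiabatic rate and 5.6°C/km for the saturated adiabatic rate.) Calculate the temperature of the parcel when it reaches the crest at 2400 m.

From 500 m to 1600 m (dry): cools by 10 × 1.1 = 11°C, giving 1.5°C.
From 1600 m to 2400 m (saturated): cools by 5.6 × 0.8 = 4.48°C, giving -2.98°C.

-2.98°C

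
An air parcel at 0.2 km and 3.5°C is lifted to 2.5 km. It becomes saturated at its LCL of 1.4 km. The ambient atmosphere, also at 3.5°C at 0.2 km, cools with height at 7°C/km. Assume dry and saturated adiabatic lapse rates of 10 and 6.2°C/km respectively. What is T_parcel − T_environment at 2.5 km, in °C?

-2.72°C (parcel cooler than environment)

Parcel:
  200–1400 m, dry: Δz = 1.2 km ⇒ ΔT = -12°C; T = -8.5°C
  1400–2500 m, saturated: Δz = 1.1 km ⇒ ΔT = -6.82°C; T = -15.32°C
Environment:
  200–2500 m, environment: Δz = 2.3 km ⇒ ΔT = -16.1°C; T = -12.6°C
T_parcel − T_env = -15.32 − (-12.6) = -2.72°C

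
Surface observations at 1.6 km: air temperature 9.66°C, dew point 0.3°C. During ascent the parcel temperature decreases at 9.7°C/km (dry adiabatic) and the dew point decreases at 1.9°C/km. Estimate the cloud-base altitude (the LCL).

2.8 km

T and T_d converge at 9.7 − 1.9 = 7.8°C per km
Height above start = (9.66 − 0.3) / 7.8 = 1.2 km
LCL altitude = 1600 m + 1200 m = 2800 m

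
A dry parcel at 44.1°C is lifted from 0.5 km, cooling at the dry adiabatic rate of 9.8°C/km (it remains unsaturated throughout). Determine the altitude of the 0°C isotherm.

Height above start = (44.1 − 0) / 9.8 = 4.5 km
Altitude = 500 m + 4500 m = 5000 m

5 km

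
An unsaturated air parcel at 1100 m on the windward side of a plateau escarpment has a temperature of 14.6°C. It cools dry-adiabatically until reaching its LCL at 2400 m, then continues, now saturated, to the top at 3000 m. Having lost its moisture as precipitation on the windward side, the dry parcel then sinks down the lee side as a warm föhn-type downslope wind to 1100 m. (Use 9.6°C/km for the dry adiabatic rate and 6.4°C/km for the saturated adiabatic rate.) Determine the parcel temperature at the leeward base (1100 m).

16.52°C

Dry to 2400 m: -9.6 × 1.3 km = -12.48°C, so T = 2.12°C.
Saturated to 3000 m: -6.4 × 0.6 km = -3.84°C, so T = -1.72°C.
Dry descent to 1100 m: +9.6 × 1.9 km = +18.24°C, so T = 16.52°C.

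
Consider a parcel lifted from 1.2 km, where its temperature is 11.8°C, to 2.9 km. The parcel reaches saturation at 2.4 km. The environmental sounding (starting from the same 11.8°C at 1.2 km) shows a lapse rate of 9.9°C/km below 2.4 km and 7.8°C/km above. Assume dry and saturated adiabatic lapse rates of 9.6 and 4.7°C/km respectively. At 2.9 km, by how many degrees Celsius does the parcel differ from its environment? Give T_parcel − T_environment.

+1.91°C (parcel warmer than environment)

Parcel:
  1200 → 2400 m (dry, 9.6°C/km): ΔT = -9.6 × 1.2 = -11.52°C → T = 0.28°C
  2400 → 2900 m (saturated, 4.7°C/km): ΔT = -4.7 × 0.5 = -2.35°C → T = -2.07°C
Environment:
  1200 → 2400 m (environment, lower layer, 9.9°C/km): ΔT = -9.9 × 1.2 = -11.88°C → T = -0.08°C
  2400 → 2900 m (environment, upper layer, 7.8°C/km): ΔT = -7.8 × 0.5 = -3.9°C → T = -3.98°C
T_parcel − T_env = -2.07 − (-3.98) = +1.91°C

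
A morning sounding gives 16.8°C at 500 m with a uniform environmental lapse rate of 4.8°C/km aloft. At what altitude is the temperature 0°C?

4000 m

Height above start = (16.8 − 0) / 4.8 = 3.5 km
Altitude = 500 m + 3500 m = 4000 m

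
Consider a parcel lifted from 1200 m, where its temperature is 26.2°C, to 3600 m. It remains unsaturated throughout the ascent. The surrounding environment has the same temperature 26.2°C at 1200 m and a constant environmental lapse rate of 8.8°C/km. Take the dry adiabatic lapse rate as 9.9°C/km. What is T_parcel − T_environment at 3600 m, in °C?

Parcel:
  Dry to 3600 m: -9.9 × 2.4 km = -23.76°C, so T = 2.44°C.
Environment:
  Environment to 3600 m: -8.8 × 2.4 km = -21.12°C, so T = 5.08°C.
T_parcel − T_env = 2.44 − 5.08 = -2.64°C

-2.64°C (parcel cooler than environment)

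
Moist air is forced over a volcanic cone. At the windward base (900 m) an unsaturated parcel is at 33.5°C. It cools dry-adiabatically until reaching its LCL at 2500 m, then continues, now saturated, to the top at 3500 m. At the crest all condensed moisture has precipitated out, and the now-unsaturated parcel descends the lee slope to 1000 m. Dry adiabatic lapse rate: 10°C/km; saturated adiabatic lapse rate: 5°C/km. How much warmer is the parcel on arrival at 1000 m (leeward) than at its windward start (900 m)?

+4°C

900 → 2500 m (dry, 10°C/km): ΔT = -10 × 1.6 = -16°C → T = 17.5°C
2500 → 3500 m (saturated, 5°C/km): ΔT = -5 × 1 = -5°C → T = 12.5°C
3500 → 1000 m (dry descent, 10°C/km): ΔT = +10 × 2.5 = +25°C → T = 37.5°C
Net change vs windward start: 37.5 − 33.5 = +4°C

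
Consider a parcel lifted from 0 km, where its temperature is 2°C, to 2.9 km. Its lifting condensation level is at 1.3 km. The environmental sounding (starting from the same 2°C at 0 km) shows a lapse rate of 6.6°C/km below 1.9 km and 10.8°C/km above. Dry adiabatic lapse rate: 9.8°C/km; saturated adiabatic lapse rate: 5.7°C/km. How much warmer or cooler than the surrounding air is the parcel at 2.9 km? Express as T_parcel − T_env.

+1.48°C (parcel warmer than environment)

Parcel:
  Dry to 1300 m: -9.8 × 1.3 km = -12.74°C, so T = -10.74°C.
  Saturated to 2900 m: -5.7 × 1.6 km = -9.12°C, so T = -19.86°C.
Environment:
  Environment, lower layer to 1900 m: -6.6 × 1.9 km = -12.54°C, so T = -10.54°C.
  Environment, upper layer to 2900 m: -10.8 × 1 km = -10.8°C, so T = -21.34°C.
T_parcel − T_env = -19.86 − (-21.34) = +1.48°C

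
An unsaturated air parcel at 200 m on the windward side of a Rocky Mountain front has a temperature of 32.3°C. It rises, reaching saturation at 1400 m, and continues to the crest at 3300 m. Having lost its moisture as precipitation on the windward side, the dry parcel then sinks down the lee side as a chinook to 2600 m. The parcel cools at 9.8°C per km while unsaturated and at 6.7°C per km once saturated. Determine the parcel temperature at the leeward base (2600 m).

200 → 1400 m (dry, 9.8°C/km): ΔT = -9.8 × 1.2 = -11.76°C → T = 20.54°C
1400 → 3300 m (saturated, 6.7°C/km): ΔT = -6.7 × 1.9 = -12.73°C → T = 7.81°C
3300 → 2600 m (dry descent, 9.8°C/km): ΔT = +9.8 × 0.7 = +6.86°C → T = 14.67°C

14.67°C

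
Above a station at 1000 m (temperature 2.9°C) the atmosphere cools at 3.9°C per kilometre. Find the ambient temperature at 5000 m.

Environmental to 5000 m: -3.9 × 4 km = -15.6°C, so T = -12.7°C.

-12.7°C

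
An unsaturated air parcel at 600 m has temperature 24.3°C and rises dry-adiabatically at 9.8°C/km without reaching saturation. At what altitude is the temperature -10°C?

Height above start = (24.3 − (-10)) / 9.8 = 3.5 km
Altitude = 600 m + 3500 m = 4100 m

4100 m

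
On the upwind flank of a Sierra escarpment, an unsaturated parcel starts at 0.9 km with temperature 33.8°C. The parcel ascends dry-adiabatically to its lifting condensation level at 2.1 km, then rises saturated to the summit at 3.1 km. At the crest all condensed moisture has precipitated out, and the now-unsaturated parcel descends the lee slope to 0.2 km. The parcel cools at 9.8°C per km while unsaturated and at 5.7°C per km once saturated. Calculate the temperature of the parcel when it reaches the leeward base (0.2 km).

From 900 m to 2100 m (dry): cools by 9.8 × 1.2 = 11.76°C, giving 22.04°C.
From 2100 m to 3100 m (saturated): cools by 5.7 × 1 = 5.7°C, giving 16.34°C.
From 3100 m to 200 m (dry descent): warms by 9.8 × 2.9 = 28.42°C, giving 44.76°C.

44.76°C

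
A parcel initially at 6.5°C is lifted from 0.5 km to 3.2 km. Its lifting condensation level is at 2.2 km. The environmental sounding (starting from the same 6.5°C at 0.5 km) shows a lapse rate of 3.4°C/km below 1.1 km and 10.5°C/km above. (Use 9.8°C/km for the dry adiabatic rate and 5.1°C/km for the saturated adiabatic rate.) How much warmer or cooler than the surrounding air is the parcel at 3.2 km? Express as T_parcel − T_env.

Parcel:
  500 → 2200 m (dry, 9.8°C/km): ΔT = -9.8 × 1.7 = -16.66°C → T = -10.16°C
  2200 → 3200 m (saturated, 5.1°C/km): ΔT = -5.1 × 1 = -5.1°C → T = -15.26°C
Environment:
  500 → 1100 m (environment, lower layer, 3.4°C/km): ΔT = -3.4 × 0.6 = -2.04°C → T = 4.46°C
  1100 → 3200 m (environment, upper layer, 10.5°C/km): ΔT = -10.5 × 2.1 = -22.05°C → T = -17.59°C
T_parcel − T_env = -15.26 − (-17.59) = +2.33°C

+2.33°C (parcel warmer than environment)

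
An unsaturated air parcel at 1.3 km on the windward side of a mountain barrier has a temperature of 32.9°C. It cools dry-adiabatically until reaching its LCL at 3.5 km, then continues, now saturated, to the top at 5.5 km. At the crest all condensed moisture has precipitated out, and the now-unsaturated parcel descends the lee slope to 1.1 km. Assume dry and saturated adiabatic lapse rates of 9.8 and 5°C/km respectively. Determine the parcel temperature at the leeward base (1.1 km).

44.46°C

From 1300 m to 3500 m (dry): cools by 9.8 × 2.2 = 21.56°C, giving 11.34°C.
From 3500 m to 5500 m (saturated): cools by 5 × 2 = 10°C, giving 1.34°C.
From 5500 m to 1100 m (dry descent): warms by 9.8 × 4.4 = 43.12°C, giving 44.46°C.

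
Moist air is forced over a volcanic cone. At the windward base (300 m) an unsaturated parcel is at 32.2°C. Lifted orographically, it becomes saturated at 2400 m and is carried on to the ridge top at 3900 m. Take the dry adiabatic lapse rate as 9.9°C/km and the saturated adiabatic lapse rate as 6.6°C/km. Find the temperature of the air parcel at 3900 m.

1.51°C

From 300 m to 2400 m (dry): cools by 9.9 × 2.1 = 20.79°C, giving 11.41°C.
From 2400 m to 3900 m (saturated): cools by 6.6 × 1.5 = 9.9°C, giving 1.51°C.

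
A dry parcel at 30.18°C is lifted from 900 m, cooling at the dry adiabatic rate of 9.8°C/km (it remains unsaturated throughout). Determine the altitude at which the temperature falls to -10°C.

Height above start = (30.18 − (-10)) / 9.8 = 4.1 km
Altitude = 900 m + 4100 m = 5000 m

5000 m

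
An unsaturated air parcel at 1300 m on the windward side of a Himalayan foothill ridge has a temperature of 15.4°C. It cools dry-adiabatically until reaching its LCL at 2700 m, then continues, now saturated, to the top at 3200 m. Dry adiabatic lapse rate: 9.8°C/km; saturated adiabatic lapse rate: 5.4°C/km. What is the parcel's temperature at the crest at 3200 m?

-1.02°C

From 1300 m to 2700 m (dry): cools by 9.8 × 1.4 = 13.72°C, giving 1.68°C.
From 2700 m to 3200 m (saturated): cools by 5.4 × 0.5 = 2.7°C, giving -1.02°C.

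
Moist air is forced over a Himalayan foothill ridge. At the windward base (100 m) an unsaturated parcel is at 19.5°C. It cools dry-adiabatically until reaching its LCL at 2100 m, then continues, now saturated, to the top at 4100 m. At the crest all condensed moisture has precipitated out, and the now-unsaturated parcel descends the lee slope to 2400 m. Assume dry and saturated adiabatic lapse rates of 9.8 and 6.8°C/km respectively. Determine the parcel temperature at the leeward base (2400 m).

100 → 2100 m (dry, 9.8°C/km): ΔT = -9.8 × 2 = -19.6°C → T = -0.1°C
2100 → 4100 m (saturated, 6.8°C/km): ΔT = -6.8 × 2 = -13.6°C → T = -13.7°C
4100 → 2400 m (dry descent, 9.8°C/km): ΔT = +9.8 × 1.7 = +16.66°C → T = 2.96°C

2.96°C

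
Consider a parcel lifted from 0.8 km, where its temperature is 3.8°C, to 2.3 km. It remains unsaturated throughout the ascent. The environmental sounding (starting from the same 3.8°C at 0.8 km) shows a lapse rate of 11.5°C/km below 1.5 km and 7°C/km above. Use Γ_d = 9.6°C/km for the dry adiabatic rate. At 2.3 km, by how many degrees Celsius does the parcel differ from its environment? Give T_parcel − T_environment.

-0.75°C (parcel cooler than environment)

Parcel:
  Dry to 2300 m: -9.6 × 1.5 km = -14.4°C, so T = -10.6°C.
Environment:
  Environment, lower layer to 1500 m: -11.5 × 0.7 km = -8.05°C, so T = -4.25°C.
  Environment, upper layer to 2300 m: -7 × 0.8 km = -5.6°C, so T = -9.85°C.
T_parcel − T_env = -10.6 − (-9.85) = -0.75°C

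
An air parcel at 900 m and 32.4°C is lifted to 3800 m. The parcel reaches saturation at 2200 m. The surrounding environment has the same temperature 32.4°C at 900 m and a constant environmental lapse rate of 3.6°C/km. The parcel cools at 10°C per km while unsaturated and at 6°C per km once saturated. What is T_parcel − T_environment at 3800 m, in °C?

Parcel:
  Dry to 2200 m: -10 × 1.3 km = -13°C, so T = 19.4°C.
  Saturated to 3800 m: -6 × 1.6 km = -9.6°C, so T = 9.8°C.
Environment:
  Environment to 3800 m: -3.6 × 2.9 km = -10.44°C, so T = 21.96°C.
T_parcel − T_env = 9.8 − 21.96 = -12.16°C

-12.16°C (parcel cooler than environment)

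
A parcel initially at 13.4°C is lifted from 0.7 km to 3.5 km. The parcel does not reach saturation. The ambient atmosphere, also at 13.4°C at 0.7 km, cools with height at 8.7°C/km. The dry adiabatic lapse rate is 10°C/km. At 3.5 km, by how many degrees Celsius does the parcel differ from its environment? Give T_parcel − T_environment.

-3.64°C (parcel cooler than environment)

Parcel:
  700 → 3500 m (dry, 10°C/km): ΔT = -10 × 2.8 = -28°C → T = -14.6°C
Environment:
  700 → 3500 m (environment, 8.7°C/km): ΔT = -8.7 × 2.8 = -24.36°C → T = -10.96°C
T_parcel − T_env = -14.6 − (-10.96) = -3.64°C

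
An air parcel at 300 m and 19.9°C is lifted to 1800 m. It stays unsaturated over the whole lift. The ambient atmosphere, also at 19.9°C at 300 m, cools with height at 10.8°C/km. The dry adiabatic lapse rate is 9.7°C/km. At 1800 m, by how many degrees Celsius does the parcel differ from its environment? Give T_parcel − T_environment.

+1.65°C (parcel warmer than environment)

Parcel:
  From 300 m to 1800 m (dry): cools by 9.7 × 1.5 = 14.55°C, giving 5.35°C.
Environment:
  From 300 m to 1800 m (environment): cools by 10.8 × 1.5 = 16.2°C, giving 3.7°C.
T_parcel − T_env = 5.35 − 3.7 = +1.65°C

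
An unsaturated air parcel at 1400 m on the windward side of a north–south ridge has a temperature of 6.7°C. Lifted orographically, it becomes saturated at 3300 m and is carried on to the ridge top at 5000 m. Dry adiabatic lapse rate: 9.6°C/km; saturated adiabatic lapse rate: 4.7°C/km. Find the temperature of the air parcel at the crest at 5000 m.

Dry to 3300 m: -9.6 × 1.9 km = -18.24°C, so T = -11.54°C.
Saturated to 5000 m: -4.7 × 1.7 km = -7.99°C, so T = -19.53°C.

-19.53°C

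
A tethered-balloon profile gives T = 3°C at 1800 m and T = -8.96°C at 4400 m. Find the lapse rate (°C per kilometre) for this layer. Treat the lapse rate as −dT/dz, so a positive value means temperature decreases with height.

Γ = −ΔT/Δz = (3 − (-8.96)) / (4400 − 1800) m
  = 11.96°C / 2.6 km = 4.6°C/km

4.6°C/km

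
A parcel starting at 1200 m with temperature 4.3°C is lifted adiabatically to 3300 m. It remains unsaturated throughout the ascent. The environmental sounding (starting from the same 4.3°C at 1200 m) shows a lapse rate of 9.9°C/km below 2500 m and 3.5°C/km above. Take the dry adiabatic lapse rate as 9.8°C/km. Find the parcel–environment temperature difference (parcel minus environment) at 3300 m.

Parcel:
  Dry to 3300 m: -9.8 × 2.1 km = -20.58°C, so T = -16.28°C.
Environment:
  Environment, lower layer to 2500 m: -9.9 × 1.3 km = -12.87°C, so T = -8.57°C.
  Environment, upper layer to 3300 m: -3.5 × 0.8 km = -2.8°C, so T = -11.37°C.
T_parcel − T_env = -16.28 − (-11.37) = -4.91°C

-4.91°C (parcel cooler than environment)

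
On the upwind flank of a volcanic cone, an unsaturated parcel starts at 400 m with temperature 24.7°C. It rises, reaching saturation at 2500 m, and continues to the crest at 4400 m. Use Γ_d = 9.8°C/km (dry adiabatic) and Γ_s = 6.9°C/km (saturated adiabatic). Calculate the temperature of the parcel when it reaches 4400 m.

-8.99°C

400 → 2500 m (dry, 9.8°C/km): ΔT = -9.8 × 2.1 = -20.58°C → T = 4.12°C
2500 → 4400 m (saturated, 6.9°C/km): ΔT = -6.9 × 1.9 = -13.11°C → T = -8.99°C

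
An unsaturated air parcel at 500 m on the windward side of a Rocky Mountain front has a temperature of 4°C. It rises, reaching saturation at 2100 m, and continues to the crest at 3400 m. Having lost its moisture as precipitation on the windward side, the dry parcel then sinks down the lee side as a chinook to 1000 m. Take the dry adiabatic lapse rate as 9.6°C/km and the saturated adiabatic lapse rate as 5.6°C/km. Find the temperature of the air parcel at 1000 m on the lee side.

4.4°C

500–2100 m, dry: Δz = 1.6 km ⇒ ΔT = -15.36°C; T = -11.36°C
2100–3400 m, saturated: Δz = 1.3 km ⇒ ΔT = -7.28°C; T = -18.64°C
3400–1000 m, dry descent: Δz = 2.4 km ⇒ ΔT = +23.04°C; T = 4.4°C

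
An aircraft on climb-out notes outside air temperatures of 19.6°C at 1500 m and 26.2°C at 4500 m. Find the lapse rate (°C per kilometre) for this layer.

-2.2°C/km

Γ = −ΔT/Δz = (19.6 − 26.2) / (4500 − 1500) m
  = -6.6°C / 3 km = -2.2°C/km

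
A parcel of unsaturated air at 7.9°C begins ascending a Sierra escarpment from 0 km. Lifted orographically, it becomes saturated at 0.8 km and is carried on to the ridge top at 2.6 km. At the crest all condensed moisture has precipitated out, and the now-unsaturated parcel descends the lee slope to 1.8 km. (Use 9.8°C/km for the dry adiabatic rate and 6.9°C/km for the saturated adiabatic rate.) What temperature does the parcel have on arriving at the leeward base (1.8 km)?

-4.52°C

Dry to 800 m: -9.8 × 0.8 km = -7.84°C, so T = 0.06°C.
Saturated to 2600 m: -6.9 × 1.8 km = -12.42°C, so T = -12.36°C.
Dry descent to 1800 m: +9.8 × 0.8 km = +7.84°C, so T = -4.52°C.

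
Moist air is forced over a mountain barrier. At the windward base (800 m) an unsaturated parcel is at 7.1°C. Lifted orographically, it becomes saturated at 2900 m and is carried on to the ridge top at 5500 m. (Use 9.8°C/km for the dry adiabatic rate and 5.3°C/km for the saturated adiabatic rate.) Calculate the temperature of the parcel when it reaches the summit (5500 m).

800 → 2900 m (dry, 9.8°C/km): ΔT = -9.8 × 2.1 = -20.58°C → T = -13.48°C
2900 → 5500 m (saturated, 5.3°C/km): ΔT = -5.3 × 2.6 = -13.78°C → T = -27.26°C

-27.26°C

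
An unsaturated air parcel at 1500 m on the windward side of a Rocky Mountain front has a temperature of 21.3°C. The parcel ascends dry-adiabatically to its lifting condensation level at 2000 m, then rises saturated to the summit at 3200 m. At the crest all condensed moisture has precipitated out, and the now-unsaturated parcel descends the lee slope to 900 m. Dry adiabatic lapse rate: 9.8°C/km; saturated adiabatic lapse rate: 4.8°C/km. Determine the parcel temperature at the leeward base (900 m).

1500–2000 m, dry: Δz = 0.5 km ⇒ ΔT = -4.9°C; T = 16.4°C
2000–3200 m, saturated: Δz = 1.2 km ⇒ ΔT = -5.76°C; T = 10.64°C
3200–900 m, dry descent: Δz = 2.3 km ⇒ ΔT = +22.54°C; T = 33.18°C

33.18°C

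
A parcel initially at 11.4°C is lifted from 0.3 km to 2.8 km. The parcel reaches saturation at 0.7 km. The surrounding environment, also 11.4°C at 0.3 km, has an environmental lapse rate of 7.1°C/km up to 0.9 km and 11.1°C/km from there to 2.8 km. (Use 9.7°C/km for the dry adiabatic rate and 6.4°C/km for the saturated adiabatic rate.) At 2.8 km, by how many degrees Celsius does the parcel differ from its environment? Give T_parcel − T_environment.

+8.03°C (parcel warmer than environment)

Parcel:
  From 300 m to 700 m (dry): cools by 9.7 × 0.4 = 3.88°C, giving 7.52°C.
  From 700 m to 2800 m (saturated): cools by 6.4 × 2.1 = 13.44°C, giving -5.92°C.
Environment:
  From 300 m to 900 m (environment, lower layer): cools by 7.1 × 0.6 = 4.26°C, giving 7.14°C.
  From 900 m to 2800 m (environment, upper layer): cools by 11.1 × 1.9 = 21.09°C, giving -13.95°C.
T_parcel − T_env = -5.92 − (-13.95) = +8.03°C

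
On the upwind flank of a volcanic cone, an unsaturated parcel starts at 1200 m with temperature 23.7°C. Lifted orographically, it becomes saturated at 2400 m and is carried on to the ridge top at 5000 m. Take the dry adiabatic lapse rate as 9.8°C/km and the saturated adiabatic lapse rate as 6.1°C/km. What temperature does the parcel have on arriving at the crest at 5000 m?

1200–2400 m, dry: Δz = 1.2 km ⇒ ΔT = -11.76°C; T = 11.94°C
2400–5000 m, saturated: Δz = 2.6 km ⇒ ΔT = -15.86°C; T = -3.92°C

-3.92°C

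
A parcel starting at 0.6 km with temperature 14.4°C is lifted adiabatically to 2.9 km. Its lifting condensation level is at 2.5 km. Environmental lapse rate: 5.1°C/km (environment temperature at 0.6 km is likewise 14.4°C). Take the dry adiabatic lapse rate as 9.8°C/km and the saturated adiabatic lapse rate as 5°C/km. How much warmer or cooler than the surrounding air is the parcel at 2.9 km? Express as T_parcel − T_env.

Parcel:
  From 600 m to 2500 m (dry): cools by 9.8 × 1.9 = 18.62°C, giving -4.22°C.
  From 2500 m to 2900 m (saturated): cools by 5 × 0.4 = 2°C, giving -6.22°C.
Environment:
  From 600 m to 2900 m (environment): cools by 5.1 × 2.3 = 11.73°C, giving 2.67°C.
T_parcel − T_env = -6.22 − 2.67 = -8.89°C

-8.89°C (parcel cooler than environment)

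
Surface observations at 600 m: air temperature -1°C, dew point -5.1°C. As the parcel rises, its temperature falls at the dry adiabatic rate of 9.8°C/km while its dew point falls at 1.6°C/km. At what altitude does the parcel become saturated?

1100 m

T and T_d converge at 9.8 − 1.6 = 8.2°C per km
Height above start = (-1 − (-5.1)) / 8.2 = 0.5 km
LCL altitude = 600 m + 500 m = 1100 m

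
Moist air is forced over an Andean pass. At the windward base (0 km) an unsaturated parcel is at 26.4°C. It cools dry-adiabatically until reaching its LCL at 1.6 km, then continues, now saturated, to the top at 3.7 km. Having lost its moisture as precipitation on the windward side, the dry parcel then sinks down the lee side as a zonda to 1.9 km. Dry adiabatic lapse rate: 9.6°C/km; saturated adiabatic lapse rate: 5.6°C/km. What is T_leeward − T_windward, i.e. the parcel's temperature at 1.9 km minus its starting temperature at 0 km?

-9.84°C

0–1600 m, dry: Δz = 1.6 km ⇒ ΔT = -15.36°C; T = 11.04°C
1600–3700 m, saturated: Δz = 2.1 km ⇒ ΔT = -11.76°C; T = -0.72°C
3700–1900 m, dry descent: Δz = 1.8 km ⇒ ΔT = +17.28°C; T = 16.56°C
Net change vs windward start: 16.56 − 26.4 = -9.84°C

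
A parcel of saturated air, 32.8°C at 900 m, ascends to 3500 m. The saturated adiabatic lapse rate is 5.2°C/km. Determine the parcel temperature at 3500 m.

Saturated adiabatic to 3500 m: -5.2 × 2.6 km = -13.52°C, so T = 19.28°C.

19.28°C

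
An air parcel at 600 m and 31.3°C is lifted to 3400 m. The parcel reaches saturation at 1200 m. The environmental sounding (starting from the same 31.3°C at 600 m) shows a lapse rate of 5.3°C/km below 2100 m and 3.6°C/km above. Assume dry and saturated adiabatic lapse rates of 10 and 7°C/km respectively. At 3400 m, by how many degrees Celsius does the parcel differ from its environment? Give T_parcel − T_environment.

-8.77°C (parcel cooler than environment)

Parcel:
  From 600 m to 1200 m (dry): cools by 10 × 0.6 = 6°C, giving 25.3°C.
  From 1200 m to 3400 m (saturated): cools by 7 × 2.2 = 15.4°C, giving 9.9°C.
Environment:
  From 600 m to 2100 m (environment, lower layer): cools by 5.3 × 1.5 = 7.95°C, giving 23.35°C.
  From 2100 m to 3400 m (environment, upper layer): cools by 3.6 × 1.3 = 4.68°C, giving 18.67°C.
T_parcel − T_env = 9.9 − 18.67 = -8.77°C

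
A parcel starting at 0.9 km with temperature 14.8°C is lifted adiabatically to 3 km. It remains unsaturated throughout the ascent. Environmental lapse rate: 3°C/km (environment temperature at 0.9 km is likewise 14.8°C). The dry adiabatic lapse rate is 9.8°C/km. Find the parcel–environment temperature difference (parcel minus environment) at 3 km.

-14.28°C (parcel cooler than environment)

Parcel:
  Dry to 3000 m: -9.8 × 2.1 km = -20.58°C, so T = -5.78°C.
Environment:
  Environment to 3000 m: -3 × 2.1 km = -6.3°C, so T = 8.5°C.
T_parcel − T_env = -5.78 − 8.5 = -14.28°C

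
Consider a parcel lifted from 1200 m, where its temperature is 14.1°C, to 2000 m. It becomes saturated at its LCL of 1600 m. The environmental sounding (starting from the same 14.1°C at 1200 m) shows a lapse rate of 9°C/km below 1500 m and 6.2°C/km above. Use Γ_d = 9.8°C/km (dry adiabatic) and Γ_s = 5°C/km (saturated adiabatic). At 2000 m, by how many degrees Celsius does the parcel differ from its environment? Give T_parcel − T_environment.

Parcel:
  1200 → 1600 m (dry, 9.8°C/km): ΔT = -9.8 × 0.4 = -3.92°C → T = 10.18°C
  1600 → 2000 m (saturated, 5°C/km): ΔT = -5 × 0.4 = -2°C → T = 8.18°C
Environment:
  1200 → 1500 m (environment, lower layer, 9°C/km): ΔT = -9 × 0.3 = -2.7°C → T = 11.4°C
  1500 → 2000 m (environment, upper layer, 6.2°C/km): ΔT = -6.2 × 0.5 = -3.1°C → T = 8.3°C
T_parcel − T_env = 8.18 − 8.3 = -0.12°C

-0.12°C (parcel cooler than environment)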